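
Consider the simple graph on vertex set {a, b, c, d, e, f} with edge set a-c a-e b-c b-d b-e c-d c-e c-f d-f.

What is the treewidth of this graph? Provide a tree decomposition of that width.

Treewidth 2.
Bags: B1 = {b, c, e}  B2 = {b, c, d}  B3 = {c, d, f}  B4 = {a, c, e}
Tree: B1–B2, B2–B3, B1–B4

Every bag has size at most 3, so the width is 3 − 1 = 2 and tw(G) ≤ 2. For the lower bound, the 3 vertices {c, d, f} are pairwise adjacent, and any tree decomposition puts a clique entirely inside one bag — forcing width ≥ 2. Therefore the treewidth is 2.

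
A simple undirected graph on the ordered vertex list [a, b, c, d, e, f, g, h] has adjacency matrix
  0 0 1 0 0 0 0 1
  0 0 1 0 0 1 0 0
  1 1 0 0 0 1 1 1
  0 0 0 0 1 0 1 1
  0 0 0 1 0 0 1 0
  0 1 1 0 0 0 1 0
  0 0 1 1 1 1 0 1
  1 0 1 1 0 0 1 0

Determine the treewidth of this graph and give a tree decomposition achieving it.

Treewidth 2.
One optimal decomposition is:
Bags: B1 = {a, c, h}  B2 = {c, g, h}  B3 = {d, g, h}  B4 = {c, f, g}  B5 = {d, e, g}  B6 = {b, c, f}
Tree: B1–B2, B2–B3, B2–B4, B3–B5, B4–B6

The largest bag has 3 vertices, giving width 2; this decomposition certifies tw(G) ≤ 2. Conversely, {d, e, g} is a clique of size 3, and the vertices of any clique must share a bag in every tree decomposition; so some bag has ≥ 3 vertices and tw(G) ≥ 2. Combining the bounds, tw(G) = 2.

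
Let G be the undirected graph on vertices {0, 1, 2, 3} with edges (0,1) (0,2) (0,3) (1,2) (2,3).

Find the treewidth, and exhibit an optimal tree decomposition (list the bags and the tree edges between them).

Treewidth 2.
One such decomposition:
Bags: B1 = {0, 1, 2}  B2 = {0, 2, 3}
Tree: B1–B2

Every bag has size at most 3, so the width is 3 − 1 = 2 and tw(G) ≤ 2. On the other hand G contains the 3-clique {0, 1, 2}. A clique must lie in a single bag of any decomposition, so no decomposition can have width below 2. Combining the bounds, tw(G) = 2.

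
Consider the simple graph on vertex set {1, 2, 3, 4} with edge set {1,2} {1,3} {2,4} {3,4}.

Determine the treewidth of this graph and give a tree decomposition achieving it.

Every bag has size at most 3, so the width is 3 − 1 = 2 and tw(G) ≤ 2. Since 1–3–4–2–1 is a cycle in G, G is not acyclic. Forests are exactly the graphs of treewidth ≤ 1, so tw(G) ≥ 2. Combining the bounds, tw(G) = 2.

Treewidth 2.
One such decomposition:
Bags: B1 = {1, 3, 4}  B2 = {1, 2, 4}
Tree: B1–B2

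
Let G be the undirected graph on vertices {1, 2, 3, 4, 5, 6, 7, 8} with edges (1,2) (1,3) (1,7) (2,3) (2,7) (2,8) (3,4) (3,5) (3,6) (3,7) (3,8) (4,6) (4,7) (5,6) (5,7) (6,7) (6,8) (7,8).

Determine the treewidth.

A width-3 tree decomposition is:
Bags: B1 = {3, 6, 7, 8}  B2 = {3, 4, 6, 7}  B3 = {2, 3, 7, 8}  B4 = {3, 5, 6, 7}  B5 = {1, 2, 3, 7}
Tree: B1–B2, B1–B3, B2–B4, B3–B5
The largest bag has 4 vertices, giving width 3; this decomposition certifies tw(G) ≤ 3. On the other hand G contains the 4-clique {1, 2, 3, 7}. A clique must lie in a single bag of any decomposition, so no decomposition can have width below 3. Therefore the treewidth is 3.

3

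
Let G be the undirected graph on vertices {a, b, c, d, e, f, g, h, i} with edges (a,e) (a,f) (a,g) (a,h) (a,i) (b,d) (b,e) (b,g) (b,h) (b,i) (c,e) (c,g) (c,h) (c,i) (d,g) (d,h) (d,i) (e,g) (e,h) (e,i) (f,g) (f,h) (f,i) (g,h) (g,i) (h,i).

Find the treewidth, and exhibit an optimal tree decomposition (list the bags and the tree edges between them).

The largest bag has 5 vertices, giving width 4; this decomposition certifies tw(G) ≤ 4. Conversely, {b, d, g, h, i} is a clique of size 5, and the vertices of any clique must share a bag in every tree decomposition; so some bag has ≥ 5 vertices and tw(G) ≥ 4. Therefore the treewidth is 4.

Treewidth 4.
One optimal decomposition is:
Bags: B1 = {a, e, g, h, i}  B2 = {b, e, g, h, i}  B3 = {b, d, g, h, i}  B4 = {a, f, g, h, i}  B5 = {c, e, g, h, i}
Tree: B1–B2, B2–B3, B1–B4, B1–B5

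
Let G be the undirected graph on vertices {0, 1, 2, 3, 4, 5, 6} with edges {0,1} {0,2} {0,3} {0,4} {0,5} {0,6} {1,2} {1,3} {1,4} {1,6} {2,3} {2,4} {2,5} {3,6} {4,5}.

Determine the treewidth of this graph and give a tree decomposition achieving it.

Every bag has size at most 4, so the width is 4 − 1 = 3 and tw(G) ≤ 3. On the other hand G contains the 4-clique {0, 1, 2, 3}. A clique must lie in a single bag of any decomposition, so no decomposition can have width below 3. Combining the bounds, tw(G) = 3.

Treewidth 3.
Bags: B1 = {0, 1, 2, 3}  B2 = {0, 1, 3, 6}  B3 = {0, 1, 2, 4}  B4 = {0, 2, 4, 5}
Tree: B1–B2, B1–B3, B3–B4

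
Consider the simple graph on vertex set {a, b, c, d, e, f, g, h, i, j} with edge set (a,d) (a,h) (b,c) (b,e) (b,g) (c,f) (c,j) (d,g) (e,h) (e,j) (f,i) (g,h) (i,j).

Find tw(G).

A width-2 tree decomposition is:
Bags: B1 = {c, f, i}  B2 = {c, i, j}  B3 = {b, c, j}  B4 = {b, e, j}  B5 = {b, e, g}  B6 = {e, g, h}  B7 = {d, g, h}  B8 = {a, d, h}
Tree: B1–B2, B2–B3, B3–B4, B4–B5, B5–B6, B6–B7, B7–B8
The largest bag has 3 vertices, giving width 2; this decomposition certifies tw(G) ≤ 2. For the lower bound, G contains the cycle f–i–j–c–f, so G is not a forest; only forests have treewidth ≤ 1, hence tw(G) ≥ 2. Therefore the treewidth is 2.

2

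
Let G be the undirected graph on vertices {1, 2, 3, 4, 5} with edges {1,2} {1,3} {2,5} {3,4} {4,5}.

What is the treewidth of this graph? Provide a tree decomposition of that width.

Each bag holds 3 vertices, so the decomposition has width 2, which upper-bounds the treewidth. The edges 5–2–1–3–4–5 form a cycle, so G is not a tree and its treewidth is at least 2. Combining the bounds, tw(G) = 2.

Treewidth 2.
One such decomposition:
Bags: B1 = {1, 2, 5}  B2 = {1, 3, 5}  B3 = {3, 4, 5}
Tree: B1–B2, B2–B3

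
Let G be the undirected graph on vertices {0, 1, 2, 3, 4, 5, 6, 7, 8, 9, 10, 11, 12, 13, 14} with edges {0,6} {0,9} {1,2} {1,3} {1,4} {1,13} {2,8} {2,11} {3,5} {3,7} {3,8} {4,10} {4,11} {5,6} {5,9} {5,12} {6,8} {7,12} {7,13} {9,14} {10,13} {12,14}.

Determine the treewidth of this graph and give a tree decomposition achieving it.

Each bag holds 4 vertices, so the decomposition has width 3, which upper-bounds the treewidth. For the lower bound: the 4 vertex sets {0,9,14}, {12}, {5}, {3,6,7,8} are disjoint, each induces a connected subgraph, and every pair is joined by at least one edge of G. Contracting each set to a single vertex therefore yields K_{4} as a minor, and since treewidth is minor-monotone, tw(G) ≥ tw(K_{4}) = 3. Therefore the treewidth is 3.

Treewidth 3.
One optimal decomposition is:
Bags: B1 = {0, 9, 12, 14}  B2 = {0, 5, 9, 12}  B3 = {0, 5, 6, 12}  B4 = {5, 6, 7, 12}  B5 = {3, 5, 6, 7}  B6 = {3, 6, 7, 8}  B7 = {3, 7, 8, 13}  B8 = {1, 3, 8, 13}  B9 = {1, 2, 8, 13}  B10 = {1, 2, 10, 13}  B11 = {1, 2, 4, 10}  B12 = {2, 4, 10, 11}
Tree: B1–B2, B2–B3, B3–B4, B4–B5, B5–B6, B6–B7, B7–B8, B8–B9, B9–B10, B10–B11, B11–B12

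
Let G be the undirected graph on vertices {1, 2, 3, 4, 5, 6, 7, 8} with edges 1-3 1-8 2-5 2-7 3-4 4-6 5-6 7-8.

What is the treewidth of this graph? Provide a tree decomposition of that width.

The largest bag has 3 vertices, giving width 2; this decomposition certifies tw(G) ≤ 2. Since 8–7–2–5–6–4–3–1–8 is a cycle in G, G is not acyclic. Forests are exactly the graphs of treewidth ≤ 1, so tw(G) ≥ 2. The upper and lower bounds meet at 2, so that is the treewidth.

Treewidth 2.
One such decomposition:
Bags: B1 = {2, 7, 8}  B2 = {2, 5, 8}  B3 = {5, 6, 8}  B4 = {4, 6, 8}  B5 = {3, 4, 8}  B6 = {1, 3, 8}
Tree: B1–B2, B2–B3, B3–B4, B4–B5, B5–B6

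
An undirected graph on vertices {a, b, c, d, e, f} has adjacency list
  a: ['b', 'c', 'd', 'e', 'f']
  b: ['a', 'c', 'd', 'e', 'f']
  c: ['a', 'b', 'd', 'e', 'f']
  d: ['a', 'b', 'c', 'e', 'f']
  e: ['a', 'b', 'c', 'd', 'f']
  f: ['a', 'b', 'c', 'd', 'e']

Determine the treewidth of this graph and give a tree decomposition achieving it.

A single bag containing all 6 vertices is trivially a valid decomposition of width 5. For the lower bound, the 6 vertices {a, b, c, d, e, f} are pairwise adjacent, and any tree decomposition puts a clique entirely inside one bag — forcing width ≥ 5. The upper and lower bounds meet at 5, so that is the treewidth.

Treewidth 5.
One such decomposition:
Bags: B1 = {a, b, c, d, e, f}
Tree: (single bag)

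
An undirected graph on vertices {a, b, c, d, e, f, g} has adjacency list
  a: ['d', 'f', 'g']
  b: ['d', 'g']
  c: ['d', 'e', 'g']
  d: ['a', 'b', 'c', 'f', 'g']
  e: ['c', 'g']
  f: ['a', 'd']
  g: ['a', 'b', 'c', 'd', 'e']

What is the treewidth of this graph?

A width-2 tree decomposition is:
Bags: B1 = {a, d, f}  B2 = {a, d, g}  B3 = {b, d, g}  B4 = {c, d, g}  B5 = {c, e, g}
Tree: B1–B2, B2–B3, B3–B4, B4–B5
Every bag has size at most 3, so the width is 3 − 1 = 2 and tw(G) ≤ 2. On the other hand G contains the 3-clique {c, d, g}. A clique must lie in a single bag of any decomposition, so no decomposition can have width below 2. Hence tw(G) = 2 exactly.

2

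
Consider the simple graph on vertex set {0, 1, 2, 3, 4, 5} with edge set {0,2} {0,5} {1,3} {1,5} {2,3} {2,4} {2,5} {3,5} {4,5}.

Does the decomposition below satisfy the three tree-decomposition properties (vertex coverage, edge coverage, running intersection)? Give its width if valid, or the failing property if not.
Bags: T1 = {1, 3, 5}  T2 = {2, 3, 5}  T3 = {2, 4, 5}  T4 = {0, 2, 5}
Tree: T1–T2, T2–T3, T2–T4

Vertex coverage: the bags together contain {0, 1, 2, 3, 4, 5}, the full vertex set. Edge coverage: each edge of G has both endpoints in at least one bag. Running intersection: for every vertex, the bags containing it form a connected subtree. All three properties hold, so this is a valid tree decomposition of width max|bag| − 1 = 2, and hence tw(G) ≤ 2.

Yes; width 2.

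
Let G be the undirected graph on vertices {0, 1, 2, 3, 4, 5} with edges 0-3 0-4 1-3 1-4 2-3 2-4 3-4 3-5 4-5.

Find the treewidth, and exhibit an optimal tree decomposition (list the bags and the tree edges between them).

Treewidth 2.
One such decomposition:
Bags: B1 = {2, 3, 4}  B2 = {1, 3, 4}  B3 = {3, 4, 5}  B4 = {0, 3, 4}
Tree: B1–B2, B2–B3, B3–B4

Every bag has size at most 3, so the width is 3 − 1 = 2 and tw(G) ≤ 2. Conversely, {0, 3, 4} is a clique of size 3, and the vertices of any clique must share a bag in every tree decomposition; so some bag has ≥ 3 vertices and tw(G) ≥ 2. Combining the bounds, tw(G) = 2.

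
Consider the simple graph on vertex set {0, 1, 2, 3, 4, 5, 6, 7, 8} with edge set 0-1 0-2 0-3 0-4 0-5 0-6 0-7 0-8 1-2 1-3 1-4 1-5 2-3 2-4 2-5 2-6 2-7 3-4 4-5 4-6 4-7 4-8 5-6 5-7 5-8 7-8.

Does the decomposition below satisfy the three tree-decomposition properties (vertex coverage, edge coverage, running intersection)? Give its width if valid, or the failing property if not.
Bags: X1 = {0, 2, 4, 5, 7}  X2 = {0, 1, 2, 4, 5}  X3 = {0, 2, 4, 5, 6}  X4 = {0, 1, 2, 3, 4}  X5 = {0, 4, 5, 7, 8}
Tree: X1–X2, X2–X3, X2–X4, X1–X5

Yes; width 4.

Vertex coverage: the bags together contain {0, 1, 2, 3, 4, 5, 6, 7, 8}, the full vertex set. Edge coverage: each edge of G has both endpoints in at least one bag. Running intersection: for every vertex, the bags containing it form a connected subtree. All three properties hold, so this is a valid tree decomposition of width max|bag| − 1 = 4, and hence tw(G) ≤ 4.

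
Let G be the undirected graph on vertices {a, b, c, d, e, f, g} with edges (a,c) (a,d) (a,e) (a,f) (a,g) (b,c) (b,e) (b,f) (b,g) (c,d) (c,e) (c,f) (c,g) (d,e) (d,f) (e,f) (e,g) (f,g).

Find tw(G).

4

A width-4 tree decomposition is:
Bags: B1 = {a, c, d, e, f}  B2 = {a, c, e, f, g}  B3 = {b, c, e, f, g}
Tree: B1–B2, B2–B3
Every bag has size at most 5, so the width is 5 − 1 = 4 and tw(G) ≤ 4. For the lower bound, the 5 vertices {a, c, d, e, f} are pairwise adjacent, and any tree decomposition puts a clique entirely inside one bag — forcing width ≥ 4. Hence tw(G) = 4 exactly.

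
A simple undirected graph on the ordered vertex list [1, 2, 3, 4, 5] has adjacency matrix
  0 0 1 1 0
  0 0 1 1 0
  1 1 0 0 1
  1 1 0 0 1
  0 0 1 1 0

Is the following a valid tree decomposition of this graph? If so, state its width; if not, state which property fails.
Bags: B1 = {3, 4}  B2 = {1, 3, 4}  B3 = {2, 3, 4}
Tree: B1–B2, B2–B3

A tree decomposition must satisfy three properties: every vertex lies in some bag; for every edge, both endpoints lie together in some bag; and for every vertex, the bags containing it form a connected subtree. Here vertex 5 appears in no bag, so the decomposition is invalid.

No — vertex 5 appears in no bag.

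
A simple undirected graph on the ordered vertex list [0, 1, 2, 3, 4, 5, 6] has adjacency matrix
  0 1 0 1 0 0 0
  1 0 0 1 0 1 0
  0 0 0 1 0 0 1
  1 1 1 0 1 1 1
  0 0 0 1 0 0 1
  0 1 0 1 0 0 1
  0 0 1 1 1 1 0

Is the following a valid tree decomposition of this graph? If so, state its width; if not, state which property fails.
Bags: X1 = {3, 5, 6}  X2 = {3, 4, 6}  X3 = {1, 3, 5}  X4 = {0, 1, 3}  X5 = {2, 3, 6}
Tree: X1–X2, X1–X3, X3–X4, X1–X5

Yes; width 2.

Checking the three conditions: (i) the bags cover all of {0, 1, 2, 3, 4, 5, 6}; (ii) for each edge, some bag contains both endpoints; (iii) the bags containing any fixed vertex form a subtree. All hold, so the decomposition is valid with width 3 − 1 = 2.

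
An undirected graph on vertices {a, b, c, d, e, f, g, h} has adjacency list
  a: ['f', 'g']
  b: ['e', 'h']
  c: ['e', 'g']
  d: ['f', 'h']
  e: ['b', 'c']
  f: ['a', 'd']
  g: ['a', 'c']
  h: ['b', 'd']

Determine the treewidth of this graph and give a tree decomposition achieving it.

Treewidth 2.
One optimal decomposition is:
Bags: B1 = {a, d, f}  B2 = {a, d, h}  B3 = {a, b, h}  B4 = {a, b, e}  B5 = {a, c, e}  B6 = {a, c, g}
Tree: B1–B2, B2–B3, B3–B4, B4–B5, B5–B6

Each bag holds 3 vertices, so the decomposition has width 2, which upper-bounds the treewidth. The edges a–f–d–h–b–e–c–g–a form a cycle, so G is not a tree and its treewidth is at least 2. Hence tw(G) = 2 exactly.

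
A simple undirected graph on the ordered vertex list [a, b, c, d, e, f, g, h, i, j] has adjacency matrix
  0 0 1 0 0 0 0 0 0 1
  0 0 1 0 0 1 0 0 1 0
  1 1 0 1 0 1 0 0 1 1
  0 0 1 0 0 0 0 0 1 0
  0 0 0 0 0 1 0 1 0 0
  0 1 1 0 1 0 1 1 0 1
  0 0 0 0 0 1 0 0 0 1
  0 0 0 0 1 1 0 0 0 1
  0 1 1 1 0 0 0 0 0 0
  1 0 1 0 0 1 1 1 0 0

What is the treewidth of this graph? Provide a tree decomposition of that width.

Treewidth 2.
One optimal decomposition is:
Bags: B1 = {b, c, f}  B2 = {c, f, j}  B3 = {f, h, j}  B4 = {e, f, h}  B5 = {f, g, j}  B6 = {b, c, i}  B7 = {c, d, i}  B8 = {a, c, j}
Tree: B1–B2, B2–B3, B3–B4, B2–B5, B1–B6, B6–B7, B2–B8

Every bag has size at most 3, so the width is 3 − 1 = 2 and tw(G) ≤ 2. On the other hand G contains the 3-clique {c, d, i}. A clique must lie in a single bag of any decomposition, so no decomposition can have width below 2. Combining the bounds, tw(G) = 2.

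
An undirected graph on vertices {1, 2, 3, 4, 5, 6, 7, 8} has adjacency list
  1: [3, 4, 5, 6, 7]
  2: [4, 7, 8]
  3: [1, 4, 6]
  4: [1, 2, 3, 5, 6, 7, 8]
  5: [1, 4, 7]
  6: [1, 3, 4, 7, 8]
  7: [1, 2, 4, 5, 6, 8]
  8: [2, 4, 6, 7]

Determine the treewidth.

A width-3 tree decomposition is:
Bags: B1 = {1, 4, 6, 7}  B2 = {4, 6, 7, 8}  B3 = {1, 3, 4, 6}  B4 = {2, 4, 7, 8}  B5 = {1, 4, 5, 7}
Tree: B1–B2, B1–B3, B2–B4, B1–B5
Every bag has size at most 4, so the width is 4 − 1 = 3 and tw(G) ≤ 3. Conversely, {1, 3, 4, 6} is a clique of size 4, and the vertices of any clique must share a bag in every tree decomposition; so some bag has ≥ 4 vertices and tw(G) ≥ 3. Hence tw(G) = 3 exactly.

3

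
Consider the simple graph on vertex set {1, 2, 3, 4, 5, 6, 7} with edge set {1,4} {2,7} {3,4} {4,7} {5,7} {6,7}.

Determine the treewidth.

1

A width-1 tree decomposition is:
Bags: B1 = {4, 7}  B2 = {1, 4}  B3 = {2, 7}  B4 = {6, 7}  B5 = {3, 4}  B6 = {5, 7}
Tree: B1–B2, B1–B3, B1–B4, B2–B5, B1–B6
Each bag holds 2 vertices, so the decomposition has width 1, which upper-bounds the treewidth. Since G has at least one edge (e.g. 7–4), it is not an edgeless graph, so tw(G) ≥ 1. The upper and lower bounds meet at 1, so that is the treewidth.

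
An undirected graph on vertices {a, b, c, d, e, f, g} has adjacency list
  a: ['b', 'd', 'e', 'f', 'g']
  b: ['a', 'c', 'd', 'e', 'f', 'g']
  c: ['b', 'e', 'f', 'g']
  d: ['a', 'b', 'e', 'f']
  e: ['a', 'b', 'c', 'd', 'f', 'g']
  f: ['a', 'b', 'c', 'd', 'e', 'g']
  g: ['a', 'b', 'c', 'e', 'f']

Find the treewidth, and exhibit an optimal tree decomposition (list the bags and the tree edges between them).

Treewidth 4.
One such decomposition:
Bags: B1 = {b, c, e, f, g}  B2 = {a, b, e, f, g}  B3 = {a, b, d, e, f}
Tree: B1–B2, B2–B3

The largest bag has 5 vertices, giving width 4; this decomposition certifies tw(G) ≤ 4. On the other hand G contains the 5-clique {b, c, e, f, g}. A clique must lie in a single bag of any decomposition, so no decomposition can have width below 4. Therefore the treewidth is 4.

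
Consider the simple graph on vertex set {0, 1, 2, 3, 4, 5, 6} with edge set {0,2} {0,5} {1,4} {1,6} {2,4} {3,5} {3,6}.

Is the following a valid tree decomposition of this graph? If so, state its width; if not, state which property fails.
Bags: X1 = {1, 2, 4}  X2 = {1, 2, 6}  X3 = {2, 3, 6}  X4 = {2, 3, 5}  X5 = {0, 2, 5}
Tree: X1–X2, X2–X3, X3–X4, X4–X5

Yes; width 2.

Every vertex of G appears in some bag (union = {0, 1, 2, 3, 4, 5, 6}); every edge is covered by a bag; and for each vertex v the set of bags containing v is connected in the bag tree. The decomposition is therefore valid. The largest bag has 3 vertices, so the width is 2.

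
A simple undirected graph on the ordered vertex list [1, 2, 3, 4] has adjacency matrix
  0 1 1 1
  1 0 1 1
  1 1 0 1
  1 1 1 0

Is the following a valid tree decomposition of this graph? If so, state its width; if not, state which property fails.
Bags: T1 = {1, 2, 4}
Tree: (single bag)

No — vertex 3 appears in no bag.

A tree decomposition must satisfy three properties: every vertex lies in some bag; for every edge, both endpoints lie together in some bag; and for every vertex, the bags containing it form a connected subtree. Here vertex 3 appears in no bag, so the decomposition is invalid.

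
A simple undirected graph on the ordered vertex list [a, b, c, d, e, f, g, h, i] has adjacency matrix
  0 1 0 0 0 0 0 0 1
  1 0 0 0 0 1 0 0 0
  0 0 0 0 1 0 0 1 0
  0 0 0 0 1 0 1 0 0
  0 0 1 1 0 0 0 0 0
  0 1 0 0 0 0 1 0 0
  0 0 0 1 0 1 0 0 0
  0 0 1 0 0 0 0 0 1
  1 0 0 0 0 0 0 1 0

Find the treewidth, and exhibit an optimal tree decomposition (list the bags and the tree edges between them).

The largest bag has 3 vertices, giving width 2; this decomposition certifies tw(G) ≤ 2. The edges d–e–c–h–i–a–b–f–g–d form a cycle, so G is not a tree and its treewidth is at least 2. Hence tw(G) = 2 exactly.

Treewidth 2.
One such decomposition:
Bags: B1 = {c, d, e}  B2 = {c, d, h}  B3 = {d, h, i}  B4 = {a, d, i}  B5 = {a, b, d}  B6 = {b, d, f}  B7 = {d, f, g}
Tree: B1–B2, B2–B3, B3–B4, B4–B5, B5–B6, B6–B7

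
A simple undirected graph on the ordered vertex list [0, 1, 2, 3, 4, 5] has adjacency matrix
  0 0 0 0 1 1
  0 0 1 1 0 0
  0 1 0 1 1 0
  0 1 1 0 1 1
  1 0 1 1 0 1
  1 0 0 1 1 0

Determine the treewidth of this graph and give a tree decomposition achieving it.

Each bag holds 3 vertices, so the decomposition has width 2, which upper-bounds the treewidth. For the lower bound, the 3 vertices {0, 4, 5} are pairwise adjacent, and any tree decomposition puts a clique entirely inside one bag — forcing width ≥ 2. Hence tw(G) = 2 exactly.

Treewidth 2.
One optimal decomposition is:
Bags: B1 = {2, 3, 4}  B2 = {3, 4, 5}  B3 = {0, 4, 5}  B4 = {1, 2, 3}
Tree: B1–B2, B2–B3, B1–B4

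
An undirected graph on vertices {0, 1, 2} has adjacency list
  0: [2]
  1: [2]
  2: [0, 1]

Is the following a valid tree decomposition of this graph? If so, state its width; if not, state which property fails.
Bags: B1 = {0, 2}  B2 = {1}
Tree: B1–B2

No — edge (2,1) lies in no bag.

A tree decomposition must satisfy three properties: every vertex lies in some bag; for every edge, both endpoints lie together in some bag; and for every vertex, the bags containing it form a connected subtree. Here edge (2,1) lies in no bag, so the decomposition is invalid.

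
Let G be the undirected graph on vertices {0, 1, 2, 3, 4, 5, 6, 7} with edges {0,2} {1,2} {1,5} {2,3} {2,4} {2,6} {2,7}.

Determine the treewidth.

A width-1 tree decomposition is:
Bags: B1 = {2, 7}  B2 = {0, 2}  B3 = {1, 2}  B4 = {2, 6}  B5 = {1, 5}  B6 = {2, 4}  B7 = {2, 3}
Tree: B1–B2, B1–B3, B2–B4, B3–B5, B3–B6, B6–B7
Each bag holds 2 vertices, so the decomposition has width 1, which upper-bounds the treewidth. Any graph with an edge has treewidth ≥ 1, and G has the edge 7–2. Therefore the treewidth is 1.

1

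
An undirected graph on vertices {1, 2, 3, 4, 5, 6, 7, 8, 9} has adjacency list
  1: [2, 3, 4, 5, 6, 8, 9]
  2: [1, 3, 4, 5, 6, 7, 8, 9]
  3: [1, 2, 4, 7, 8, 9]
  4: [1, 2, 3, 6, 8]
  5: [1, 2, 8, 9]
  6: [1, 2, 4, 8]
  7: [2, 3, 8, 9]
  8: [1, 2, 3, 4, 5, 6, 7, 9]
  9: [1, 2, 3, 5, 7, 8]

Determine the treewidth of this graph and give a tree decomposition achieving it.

Treewidth 4.
One optimal decomposition is:
Bags: B1 = {1, 2, 3, 4, 8}  B2 = {1, 2, 3, 8, 9}  B3 = {2, 3, 7, 8, 9}  B4 = {1, 2, 4, 6, 8}  B5 = {1, 2, 5, 8, 9}
Tree: B1–B2, B2–B3, B1–B4, B2–B5

The largest bag has 5 vertices, giving width 4; this decomposition certifies tw(G) ≤ 4. Conversely, {1, 2, 3, 8, 9} is a clique of size 5, and the vertices of any clique must share a bag in every tree decomposition; so some bag has ≥ 5 vertices and tw(G) ≥ 4. The upper and lower bounds meet at 4, so that is the treewidth.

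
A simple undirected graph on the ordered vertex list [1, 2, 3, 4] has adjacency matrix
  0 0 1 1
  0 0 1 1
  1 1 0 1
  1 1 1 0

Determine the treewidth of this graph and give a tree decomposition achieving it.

Treewidth 2.
One such decomposition:
Bags: B1 = {1, 3, 4}  B2 = {2, 3, 4}
Tree: B1–B2

Every bag has size at most 3, so the width is 3 − 1 = 2 and tw(G) ≤ 2. On the other hand G contains the 3-clique {1, 3, 4}. A clique must lie in a single bag of any decomposition, so no decomposition can have width below 2. The upper and lower bounds meet at 2, so that is the treewidth.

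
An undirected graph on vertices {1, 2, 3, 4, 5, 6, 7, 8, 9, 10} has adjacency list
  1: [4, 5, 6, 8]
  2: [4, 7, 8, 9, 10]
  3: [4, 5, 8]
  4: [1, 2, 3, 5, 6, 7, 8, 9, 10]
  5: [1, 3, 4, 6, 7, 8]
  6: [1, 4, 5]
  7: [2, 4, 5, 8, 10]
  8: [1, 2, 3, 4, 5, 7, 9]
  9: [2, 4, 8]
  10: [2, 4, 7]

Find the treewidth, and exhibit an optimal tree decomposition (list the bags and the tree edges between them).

Every bag has size at most 4, so the width is 4 − 1 = 3 and tw(G) ≤ 3. For the lower bound, the 4 vertices {2, 4, 8, 9} are pairwise adjacent, and any tree decomposition puts a clique entirely inside one bag — forcing width ≥ 3. Hence tw(G) = 3 exactly.

Treewidth 3.
One optimal decomposition is:
Bags: B1 = {1, 4, 5, 8}  B2 = {1, 4, 5, 6}  B3 = {4, 5, 7, 8}  B4 = {3, 4, 5, 8}  B5 = {2, 4, 7, 8}  B6 = {2, 4, 7, 10}  B7 = {2, 4, 8, 9}
Tree: B1–B2, B1–B3, B3–B4, B3–B5, B5–B6, B5–B7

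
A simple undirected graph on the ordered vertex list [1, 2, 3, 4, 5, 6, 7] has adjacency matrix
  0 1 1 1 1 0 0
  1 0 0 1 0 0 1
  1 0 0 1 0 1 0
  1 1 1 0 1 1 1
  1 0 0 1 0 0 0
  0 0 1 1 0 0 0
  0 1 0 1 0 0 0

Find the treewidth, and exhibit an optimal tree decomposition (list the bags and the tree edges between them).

Each bag holds 3 vertices, so the decomposition has width 2, which upper-bounds the treewidth. On the other hand G contains the 3-clique {1, 2, 4}. A clique must lie in a single bag of any decomposition, so no decomposition can have width below 2. Combining the bounds, tw(G) = 2.

Treewidth 2.
One optimal decomposition is:
Bags: B1 = {2, 4, 7}  B2 = {1, 2, 4}  B3 = {1, 3, 4}  B4 = {1, 4, 5}  B5 = {3, 4, 6}
Tree: B1–B2, B2–B3, B3–B4, B3–B5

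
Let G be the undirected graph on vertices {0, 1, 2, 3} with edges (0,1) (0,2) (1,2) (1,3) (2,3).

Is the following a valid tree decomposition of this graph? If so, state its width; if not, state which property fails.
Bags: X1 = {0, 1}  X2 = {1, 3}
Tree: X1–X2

No — vertex 2 appears in no bag.

A tree decomposition must satisfy three properties: every vertex lies in some bag; for every edge, both endpoints lie together in some bag; and for every vertex, the bags containing it form a connected subtree. Here vertex 2 appears in no bag, so the decomposition is invalid.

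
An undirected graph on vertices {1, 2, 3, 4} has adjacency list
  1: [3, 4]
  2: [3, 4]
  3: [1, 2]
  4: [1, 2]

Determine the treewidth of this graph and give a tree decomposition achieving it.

Each bag holds 3 vertices, so the decomposition has width 2, which upper-bounds the treewidth. For the lower bound, G contains the cycle 4–1–3–2–4, so G is not a forest; only forests have treewidth ≤ 1, hence tw(G) ≥ 2. Combining the bounds, tw(G) = 2.

Treewidth 2.
One optimal decomposition is:
Bags: B1 = {1, 3, 4}  B2 = {2, 3, 4}
Tree: B1–B2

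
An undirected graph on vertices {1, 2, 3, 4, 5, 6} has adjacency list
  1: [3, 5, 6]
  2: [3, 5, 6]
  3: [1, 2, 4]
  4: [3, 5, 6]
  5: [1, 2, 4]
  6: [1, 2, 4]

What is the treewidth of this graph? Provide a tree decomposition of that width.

Treewidth 3.
One optimal decomposition is:
Bags: B1 = {1, 3, 5, 6}  B2 = {3, 4, 5, 6}  B3 = {2, 3, 5, 6}
Tree: B1–B2, B2–B3

Each bag holds 4 vertices, so the decomposition has width 3, which upper-bounds the treewidth. For the lower bound: the 4 vertex sets {1,5}, {4,6}, {3}, {2} are disjoint, each induces a connected subgraph, and every pair is joined by at least one edge of G. Contracting each set to a single vertex therefore yields K_{4} as a minor, and since treewidth is minor-monotone, tw(G) ≥ tw(K_{4}) = 3. Combining the bounds, tw(G) = 3.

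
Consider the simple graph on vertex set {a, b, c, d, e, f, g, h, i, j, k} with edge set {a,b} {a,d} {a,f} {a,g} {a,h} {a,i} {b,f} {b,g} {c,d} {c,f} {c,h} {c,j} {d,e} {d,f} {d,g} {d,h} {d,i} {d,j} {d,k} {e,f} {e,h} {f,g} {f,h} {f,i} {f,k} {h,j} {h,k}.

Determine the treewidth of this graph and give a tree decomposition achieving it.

The largest bag has 4 vertices, giving width 3; this decomposition certifies tw(G) ≤ 3. For the lower bound, the 4 vertices {c, d, h, j} are pairwise adjacent, and any tree decomposition puts a clique entirely inside one bag — forcing width ≥ 3. Hence tw(G) = 3 exactly.

Treewidth 3.
One such decomposition:
Bags: B1 = {a, d, f, i}  B2 = {a, d, f, h}  B3 = {c, d, f, h}  B4 = {a, d, f, g}  B5 = {d, e, f, h}  B6 = {c, d, h, j}  B7 = {a, b, f, g}  B8 = {d, f, h, k}
Tree: B1–B2, B2–B3, B2–B4, B2–B5, B3–B6, B4–B7, B2–B8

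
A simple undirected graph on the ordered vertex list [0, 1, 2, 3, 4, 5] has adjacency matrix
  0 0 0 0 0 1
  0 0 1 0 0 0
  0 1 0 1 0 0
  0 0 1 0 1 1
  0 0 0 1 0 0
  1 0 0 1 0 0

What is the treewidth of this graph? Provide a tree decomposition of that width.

Every bag has size at most 2, so the width is 2 − 1 = 1 and tw(G) ≤ 1. G has an edge, so its treewidth is at least 1. Combining the bounds, tw(G) = 1.

Treewidth 1.
One optimal decomposition is:
Bags: B1 = {2, 3}  B2 = {3, 4}  B3 = {1, 2}  B4 = {3, 5}  B5 = {0, 5}
Tree: B1–B2, B1–B3, B1–B4, B4–B5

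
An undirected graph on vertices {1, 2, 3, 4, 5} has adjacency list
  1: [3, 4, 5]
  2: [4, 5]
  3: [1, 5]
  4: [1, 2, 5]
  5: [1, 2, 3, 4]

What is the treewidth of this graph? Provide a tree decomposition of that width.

Each bag holds 3 vertices, so the decomposition has width 2, which upper-bounds the treewidth. On the other hand G contains the 3-clique {1, 3, 5}. A clique must lie in a single bag of any decomposition, so no decomposition can have width below 2. Therefore the treewidth is 2.

Treewidth 2.
One optimal decomposition is:
Bags: B1 = {1, 4, 5}  B2 = {1, 3, 5}  B3 = {2, 4, 5}
Tree: B1–B2, B1–B3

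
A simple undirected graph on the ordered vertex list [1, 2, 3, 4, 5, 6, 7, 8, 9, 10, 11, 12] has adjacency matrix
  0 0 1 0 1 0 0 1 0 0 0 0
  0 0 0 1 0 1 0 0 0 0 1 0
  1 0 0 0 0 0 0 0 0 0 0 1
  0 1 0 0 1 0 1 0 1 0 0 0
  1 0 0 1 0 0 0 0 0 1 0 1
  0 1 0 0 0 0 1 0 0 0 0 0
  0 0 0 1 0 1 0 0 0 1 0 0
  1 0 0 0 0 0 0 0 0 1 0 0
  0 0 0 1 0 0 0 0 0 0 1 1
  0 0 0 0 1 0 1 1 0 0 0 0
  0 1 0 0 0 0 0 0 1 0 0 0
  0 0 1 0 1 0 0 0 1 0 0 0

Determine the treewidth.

A width-3 tree decomposition is:
Bags: B1 = {1, 3, 8, 10}  B2 = {1, 3, 5, 10}  B3 = {3, 5, 10, 12}  B4 = {5, 7, 10, 12}  B5 = {4, 5, 7, 12}  B6 = {4, 7, 9, 12}  B7 = {4, 6, 7, 9}  B8 = {2, 4, 6, 9}  B9 = {2, 6, 9, 11}
Tree: B1–B2, B2–B3, B3–B4, B4–B5, B5–B6, B6–B7, B7–B8, B8–B9
Every bag has size at most 4, so the width is 4 − 1 = 3 and tw(G) ≤ 3. For the lower bound: the 4 vertex sets {1,3,8}, {10}, {5}, {4,7,9,12} are disjoint, each induces a connected subgraph, and every pair is joined by at least one edge of G. Contracting each set to a single vertex therefore yields K_{4} as a minor, and since treewidth is minor-monotone, tw(G) ≥ tw(K_{4}) = 3. Therefore the treewidth is 3.

3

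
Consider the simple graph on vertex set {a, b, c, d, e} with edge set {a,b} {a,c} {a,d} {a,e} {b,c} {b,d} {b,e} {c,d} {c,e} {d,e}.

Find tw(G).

A width-4 tree decomposition is:
Bags: B1 = {a, b, c, d, e}
Tree: (single bag)
A single bag containing all 5 vertices is trivially a valid decomposition of width 4. On the other hand G contains the 5-clique {a, b, c, d, e}. A clique must lie in a single bag of any decomposition, so no decomposition can have width below 4. Therefore the treewidth is 4.

4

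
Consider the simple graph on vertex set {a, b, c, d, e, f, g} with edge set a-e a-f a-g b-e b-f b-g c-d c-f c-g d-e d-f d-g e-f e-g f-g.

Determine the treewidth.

A width-3 tree decomposition is:
Bags: B1 = {d, e, f, g}  B2 = {b, e, f, g}  B3 = {c, d, f, g}  B4 = {a, e, f, g}
Tree: B1–B2, B1–B3, B2–B4
Each bag holds 4 vertices, so the decomposition has width 3, which upper-bounds the treewidth. For the lower bound, the 4 vertices {d, e, f, g} are pairwise adjacent, and any tree decomposition puts a clique entirely inside one bag — forcing width ≥ 3. Hence tw(G) = 3 exactly.

3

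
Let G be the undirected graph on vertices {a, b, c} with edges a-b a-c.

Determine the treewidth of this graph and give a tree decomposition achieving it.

The largest bag has 2 vertices, giving width 1; this decomposition certifies tw(G) ≤ 1. G has an edge, so its treewidth is at least 1. The upper and lower bounds meet at 1, so that is the treewidth.

Treewidth 1.
Bags: B1 = {a, b}  B2 = {a, c}
Tree: B1–B2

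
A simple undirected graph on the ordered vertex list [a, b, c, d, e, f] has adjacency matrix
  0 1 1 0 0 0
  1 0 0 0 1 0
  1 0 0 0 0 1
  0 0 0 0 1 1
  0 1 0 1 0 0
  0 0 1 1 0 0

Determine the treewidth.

2

A width-2 tree decomposition is:
Bags: B1 = {a, c, f}  B2 = {a, d, f}  B3 = {a, d, e}  B4 = {a, b, e}
Tree: B1–B2, B2–B3, B3–B4
The largest bag has 3 vertices, giving width 2; this decomposition certifies tw(G) ≤ 2. For the lower bound, G contains the cycle a–c–f–d–e–b–a, so G is not a forest; only forests have treewidth ≤ 1, hence tw(G) ≥ 2. Hence tw(G) = 2 exactly.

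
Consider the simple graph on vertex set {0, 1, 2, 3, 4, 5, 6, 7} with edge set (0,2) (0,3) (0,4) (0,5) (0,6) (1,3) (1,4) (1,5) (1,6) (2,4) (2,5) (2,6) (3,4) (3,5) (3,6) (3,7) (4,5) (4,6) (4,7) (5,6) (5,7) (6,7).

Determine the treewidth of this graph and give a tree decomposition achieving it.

Treewidth 4.
One such decomposition:
Bags: B1 = {0, 3, 4, 5, 6}  B2 = {1, 3, 4, 5, 6}  B3 = {0, 2, 4, 5, 6}  B4 = {3, 4, 5, 6, 7}
Tree: B1–B2, B1–B3, B2–B4

Each bag holds 5 vertices, so the decomposition has width 4, which upper-bounds the treewidth. On the other hand G contains the 5-clique {0, 2, 4, 5, 6}. A clique must lie in a single bag of any decomposition, so no decomposition can have width below 4. Hence tw(G) = 4 exactly.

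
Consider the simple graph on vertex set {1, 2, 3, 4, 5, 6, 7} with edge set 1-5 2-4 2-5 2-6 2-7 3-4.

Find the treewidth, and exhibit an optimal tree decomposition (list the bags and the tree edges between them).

Each bag holds 2 vertices, so the decomposition has width 1, which upper-bounds the treewidth. G has an edge, so its treewidth is at least 1. Therefore the treewidth is 1.

Treewidth 1.
One optimal decomposition is:
Bags: B1 = {2, 7}  B2 = {2, 4}  B3 = {2, 5}  B4 = {1, 5}  B5 = {2, 6}  B6 = {3, 4}
Tree: B1–B2, B2–B3, B3–B4, B2–B5, B2–B6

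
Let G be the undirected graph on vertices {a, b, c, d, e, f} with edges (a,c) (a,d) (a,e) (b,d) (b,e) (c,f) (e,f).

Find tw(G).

2

A width-2 tree decomposition is:
Bags: B1 = {a, b, d}  B2 = {a, b, e}  B3 = {a, c, e}  B4 = {c, e, f}
Tree: B1–B2, B2–B3, B3–B4
The largest bag has 3 vertices, giving width 2; this decomposition certifies tw(G) ≤ 2. For the lower bound, G contains the cycle d–b–e–a–d, so G is not a forest; only forests have treewidth ≤ 1, hence tw(G) ≥ 2. Combining the bounds, tw(G) = 2.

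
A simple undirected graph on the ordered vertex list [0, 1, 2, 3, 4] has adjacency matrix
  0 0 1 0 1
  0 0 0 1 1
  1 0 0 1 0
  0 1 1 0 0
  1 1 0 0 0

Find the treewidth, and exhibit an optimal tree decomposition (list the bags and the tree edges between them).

Treewidth 2.
One such decomposition:
Bags: B1 = {0, 2, 4}  B2 = {1, 2, 4}  B3 = {1, 2, 3}
Tree: B1–B2, B2–B3

Each bag holds 3 vertices, so the decomposition has width 2, which upper-bounds the treewidth. Since 2–0–4–1–3–2 is a cycle in G, G is not acyclic. Forests are exactly the graphs of treewidth ≤ 1, so tw(G) ≥ 2. The upper and lower bounds meet at 2, so that is the treewidth.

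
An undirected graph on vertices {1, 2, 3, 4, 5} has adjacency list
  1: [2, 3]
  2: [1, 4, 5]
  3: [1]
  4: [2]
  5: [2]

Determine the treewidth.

A width-1 tree decomposition is:
Bags: B1 = {2, 4}  B2 = {2, 5}  B3 = {1, 2}  B4 = {1, 3}
Tree: B1–B2, B2–B3, B3–B4
The largest bag has 2 vertices, giving width 1; this decomposition certifies tw(G) ≤ 1. G has an edge, so its treewidth is at least 1. Combining the bounds, tw(G) = 1.

1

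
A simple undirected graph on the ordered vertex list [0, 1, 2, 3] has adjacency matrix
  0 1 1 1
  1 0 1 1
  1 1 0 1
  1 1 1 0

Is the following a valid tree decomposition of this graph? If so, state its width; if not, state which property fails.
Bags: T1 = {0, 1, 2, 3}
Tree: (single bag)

Yes; width 3.

Checking the three conditions: (i) the bags cover all of {0, 1, 2, 3}; (ii) for each edge, some bag contains both endpoints; (iii) the bags containing any fixed vertex form a subtree. All hold, so the decomposition is valid with width 4 − 1 = 3.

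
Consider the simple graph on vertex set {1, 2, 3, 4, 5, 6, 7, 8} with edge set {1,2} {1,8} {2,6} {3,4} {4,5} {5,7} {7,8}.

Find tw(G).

A width-1 tree decomposition is:
Bags: B1 = {3, 4}  B2 = {4, 5}  B3 = {5, 7}  B4 = {7, 8}  B5 = {1, 8}  B6 = {1, 2}  B7 = {2, 6}
Tree: B1–B2, B2–B3, B3–B4, B4–B5, B5–B6, B6–B7
The largest bag has 2 vertices, giving width 1; this decomposition certifies tw(G) ≤ 1. Since G has at least one edge (e.g. 3–4), it is not an edgeless graph, so tw(G) ≥ 1. Therefore the treewidth is 1.

1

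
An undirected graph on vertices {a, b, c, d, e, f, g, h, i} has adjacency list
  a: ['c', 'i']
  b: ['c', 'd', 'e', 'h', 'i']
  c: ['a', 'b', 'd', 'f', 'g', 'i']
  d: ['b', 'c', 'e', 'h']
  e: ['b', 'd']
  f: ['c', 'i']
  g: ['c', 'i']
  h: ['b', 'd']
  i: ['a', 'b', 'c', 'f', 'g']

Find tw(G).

A width-2 tree decomposition is:
Bags: B1 = {b, c, i}  B2 = {b, c, d}  B3 = {a, c, i}  B4 = {c, g, i}  B5 = {b, d, h}  B6 = {c, f, i}  B7 = {b, d, e}
Tree: B1–B2, B1–B3, B1–B4, B2–B5, B3–B6, B5–B7
Every bag has size at most 3, so the width is 3 − 1 = 2 and tw(G) ≤ 2. On the other hand G contains the 3-clique {b, d, e}. A clique must lie in a single bag of any decomposition, so no decomposition can have width below 2. Combining the bounds, tw(G) = 2.

2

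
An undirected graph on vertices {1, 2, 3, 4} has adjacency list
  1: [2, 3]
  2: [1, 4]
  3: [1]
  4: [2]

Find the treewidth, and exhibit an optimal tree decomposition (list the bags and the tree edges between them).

The largest bag has 2 vertices, giving width 1; this decomposition certifies tw(G) ≤ 1. Since G has at least one edge (e.g. 1–2), it is not an edgeless graph, so tw(G) ≥ 1. Therefore the treewidth is 1.

Treewidth 1.
Bags: B1 = {1, 2}  B2 = {2, 4}  B3 = {1, 3}
Tree: B1–B2, B1–B3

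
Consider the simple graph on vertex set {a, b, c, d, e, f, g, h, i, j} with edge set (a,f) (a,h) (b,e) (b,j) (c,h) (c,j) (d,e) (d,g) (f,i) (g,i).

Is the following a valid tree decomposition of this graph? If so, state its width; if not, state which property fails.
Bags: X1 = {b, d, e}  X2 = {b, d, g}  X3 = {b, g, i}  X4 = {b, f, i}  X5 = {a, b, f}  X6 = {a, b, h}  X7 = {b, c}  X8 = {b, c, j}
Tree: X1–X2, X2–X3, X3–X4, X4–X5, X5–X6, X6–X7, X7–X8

A tree decomposition must satisfy three properties: every vertex lies in some bag; for every edge, both endpoints lie together in some bag; and for every vertex, the bags containing it form a connected subtree. Here edge (h,c) lies in no bag, so the decomposition is invalid.

No — edge (h,c) lies in no bag.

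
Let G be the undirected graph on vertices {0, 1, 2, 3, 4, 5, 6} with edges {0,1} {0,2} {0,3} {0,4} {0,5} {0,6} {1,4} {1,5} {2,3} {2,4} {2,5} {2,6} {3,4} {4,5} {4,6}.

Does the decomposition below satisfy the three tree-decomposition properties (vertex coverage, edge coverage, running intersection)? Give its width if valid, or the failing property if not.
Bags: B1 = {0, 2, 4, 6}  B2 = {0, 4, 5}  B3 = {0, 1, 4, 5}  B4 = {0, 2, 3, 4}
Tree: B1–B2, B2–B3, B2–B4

No — edge (2,5) lies in no bag.

A tree decomposition must satisfy three properties: every vertex lies in some bag; for every edge, both endpoints lie together in some bag; and for every vertex, the bags containing it form a connected subtree. Here edge (2,5) lies in no bag, so the decomposition is invalid.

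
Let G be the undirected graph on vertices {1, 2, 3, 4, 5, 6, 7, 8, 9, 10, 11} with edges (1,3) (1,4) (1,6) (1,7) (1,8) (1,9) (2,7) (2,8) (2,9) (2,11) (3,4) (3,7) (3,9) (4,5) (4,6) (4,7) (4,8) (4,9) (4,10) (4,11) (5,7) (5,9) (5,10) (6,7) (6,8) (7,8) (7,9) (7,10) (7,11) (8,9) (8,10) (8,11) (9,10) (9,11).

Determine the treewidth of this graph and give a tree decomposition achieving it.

Treewidth 4.
One optimal decomposition is:
Bags: B1 = {1, 3, 4, 7, 9}  B2 = {1, 4, 7, 8, 9}  B3 = {4, 7, 8, 9, 10}  B4 = {1, 4, 6, 7, 8}  B5 = {4, 7, 8, 9, 11}  B6 = {2, 7, 8, 9, 11}  B7 = {4, 5, 7, 9, 10}
Tree: B1–B2, B2–B3, B2–B4, B2–B5, B5–B6, B3–B7

Every bag has size at most 5, so the width is 5 − 1 = 4 and tw(G) ≤ 4. Conversely, {2, 7, 8, 9, 11} is a clique of size 5, and the vertices of any clique must share a bag in every tree decomposition; so some bag has ≥ 5 vertices and tw(G) ≥ 4. The upper and lower bounds meet at 4, so that is the treewidth.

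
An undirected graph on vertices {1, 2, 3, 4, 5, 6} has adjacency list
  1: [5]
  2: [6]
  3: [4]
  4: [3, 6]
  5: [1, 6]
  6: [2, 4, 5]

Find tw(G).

A width-1 tree decomposition is:
Bags: B1 = {3, 4}  B2 = {4, 6}  B3 = {5, 6}  B4 = {1, 5}  B5 = {2, 6}
Tree: B1–B2, B2–B3, B3–B4, B2–B5
Every bag has size at most 2, so the width is 2 − 1 = 1 and tw(G) ≤ 1. Since G has at least one edge (e.g. 3–4), it is not an edgeless graph, so tw(G) ≥ 1. Therefore the treewidth is 1.

1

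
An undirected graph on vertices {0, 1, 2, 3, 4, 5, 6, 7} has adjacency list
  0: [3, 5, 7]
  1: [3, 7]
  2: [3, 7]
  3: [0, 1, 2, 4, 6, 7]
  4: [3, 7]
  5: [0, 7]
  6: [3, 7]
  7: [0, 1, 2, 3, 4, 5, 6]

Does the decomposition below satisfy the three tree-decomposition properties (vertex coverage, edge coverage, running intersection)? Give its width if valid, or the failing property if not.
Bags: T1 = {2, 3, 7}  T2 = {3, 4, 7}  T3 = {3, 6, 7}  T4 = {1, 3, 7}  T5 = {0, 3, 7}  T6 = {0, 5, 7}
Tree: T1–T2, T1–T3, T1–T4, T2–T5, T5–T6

Checking the three conditions: (i) the bags cover all of {0, 1, 2, 3, 4, 5, 6, 7}; (ii) for each edge, some bag contains both endpoints; (iii) the bags containing any fixed vertex form a subtree. All hold, so the decomposition is valid with width 3 − 1 = 2.

Yes; width 2.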